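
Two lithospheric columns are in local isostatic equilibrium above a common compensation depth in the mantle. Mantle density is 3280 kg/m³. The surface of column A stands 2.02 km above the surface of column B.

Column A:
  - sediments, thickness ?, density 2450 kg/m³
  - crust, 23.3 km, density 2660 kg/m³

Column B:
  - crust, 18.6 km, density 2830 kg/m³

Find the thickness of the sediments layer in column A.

0.662 km

Take the compensation level at the base of the deeper column (depth z_c below the surface of column A) and equate Σ ρ_i t_i down to z_c; mantle fills any gap and the z_c terms cancel.
Column A: x×2450 + 23.3×2660 + (z_c − 23.3 − x)×3280
Column B: 2.02×0 + 18.6×2830 + (z_c − 2.02 − 18.6)×3280
The z_c×3280 term appears on both sides and cancels. Collect the known terms of each column as K = Σ(ρt)_known − 3280 × (depth of known layers): K_A = 61978 − 3280×23.3 = −14446; K_B = 52638 − 3280×(2.02 + 18.6) = −14995.6.
Balance: K_A − x×(3280 − 2450) = K_B, so x = (K_A − K_B)/(3280 − 2450) = 549.6/830 = 0.662 km.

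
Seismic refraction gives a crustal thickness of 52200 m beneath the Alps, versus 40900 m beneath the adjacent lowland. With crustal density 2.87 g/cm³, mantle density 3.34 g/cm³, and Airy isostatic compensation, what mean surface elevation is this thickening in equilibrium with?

Excess crust Δ = 52200 m − 40900 m = 11300 m, split between elevation h and root r with h + r = Δ.
Airy balance ρ_c h = (ρ_m − ρ_c) r gives r = h ρ_c/(ρ_m − ρ_c), so h (1 + ρ_c/(ρ_m − ρ_c)) = Δ, i.e. h = Δ (ρ_m − ρ_c)/ρ_m.
h = 11300 m × 0.47/3.34 = 1590 m.

1590 m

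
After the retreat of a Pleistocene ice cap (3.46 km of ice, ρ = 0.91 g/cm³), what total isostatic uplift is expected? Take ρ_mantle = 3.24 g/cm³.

0.972 km

Removing the load lets mantle flow back in; uplift u satisfies ρ_ice t = ρ_m u.
u = t ρ_ice/ρ_m = 3.46 km × 0.91/3.24 = 0.972 km.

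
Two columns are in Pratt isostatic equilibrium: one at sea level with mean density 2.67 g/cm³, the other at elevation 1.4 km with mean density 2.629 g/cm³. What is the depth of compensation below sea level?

89.8 km

ρ_ref D = ρ (D + h) → D (ρ_ref − ρ) = ρ h.
D = ρ h/(ρ_ref − ρ) = 2.629 × 1.4 km/(2.67 − 2.629) = 89.8 km.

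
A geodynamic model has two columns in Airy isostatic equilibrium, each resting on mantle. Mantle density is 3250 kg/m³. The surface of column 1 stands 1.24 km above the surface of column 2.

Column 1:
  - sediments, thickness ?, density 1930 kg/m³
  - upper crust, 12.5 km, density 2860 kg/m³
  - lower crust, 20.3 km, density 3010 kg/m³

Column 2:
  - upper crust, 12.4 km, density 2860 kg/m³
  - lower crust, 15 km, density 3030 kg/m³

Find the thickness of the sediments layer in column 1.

1.83 km

Take the compensation level at the base of the deeper column (depth z_c below the surface of column 1) and equate Σ ρ_i t_i down to z_c; mantle fills any gap and the z_c terms cancel.
Column 1: x×1930 + 12.5×2860 + 20.3×3010 + (z_c − 32.8 − x)×3250
Column 2: 1.24×0 + 12.4×2860 + 15×3030 + (z_c − 1.24 − 27.4)×3250
The z_c×3250 term appears on both sides and cancels. Collect the known terms of each column as K = Σ(ρt)_known − 3250 × (depth of known layers): K_1 = 96853 − 3250×32.8 = −9747; K_2 = 80914 − 3250×(1.24 + 27.4) = −12166.
Balance: K_1 − x×(3250 − 1930) = K_2, so x = (K_1 − K_2)/(3250 − 1930) = 2419/1320 = 1.83 km.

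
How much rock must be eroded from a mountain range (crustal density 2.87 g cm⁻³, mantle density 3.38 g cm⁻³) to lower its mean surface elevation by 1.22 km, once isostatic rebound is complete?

Net drop Δ = e − u = e − e ρ_c/ρ_m = e (ρ_m − ρ_c)/ρ_m.
e = Δ ρ_m/(ρ_m − ρ_c) = 1.22 km × 3.38/0.51 = 8.09 km.

8.09 km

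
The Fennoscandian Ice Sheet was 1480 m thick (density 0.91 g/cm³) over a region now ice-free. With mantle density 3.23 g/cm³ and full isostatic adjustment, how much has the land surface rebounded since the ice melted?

Removing the load lets mantle flow back in; uplift u satisfies ρ_ice t = ρ_m u.
u = t ρ_ice/ρ_m = 1480 m × 0.91/3.23 = 417 m.

417 m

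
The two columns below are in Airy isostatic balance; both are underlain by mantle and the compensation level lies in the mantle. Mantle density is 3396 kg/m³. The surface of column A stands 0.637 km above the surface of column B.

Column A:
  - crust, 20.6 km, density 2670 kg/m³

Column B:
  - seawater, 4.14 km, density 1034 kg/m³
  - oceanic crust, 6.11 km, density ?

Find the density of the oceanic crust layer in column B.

2900 kg/m³

Take the compensation level at the base of the deeper column (depth z_c below the surface of column A) and equate Σ ρ_i t_i down to z_c; mantle fills any gap and the z_c terms cancel.
Column A: 20.6×2670 + (z_c − 20.6)×3396
Column B: 0.637×0 + 4.14×1034 + 6.11×ρ + (z_c − 0.637 − 10.25)×3396
The z_c×3396 term appears on both sides and cancels. Collect the known terms of each column as K = Σ(ρt)_known − 3396 × (depth of known layers): K_A = 55002 − 3396×20.6 = −14955.6; K_B = 4280.76 − 3396×(0.637 + 10.25) = −32691.492.
Balance: K_A = K_B + 6.11×ρ, so ρ = (K_A − K_B)/6.11 = 17735.9/6.11 = 2900 kg/m³.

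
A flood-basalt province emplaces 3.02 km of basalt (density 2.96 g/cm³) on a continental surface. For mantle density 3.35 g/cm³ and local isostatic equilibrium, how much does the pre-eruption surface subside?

Subaerial loading: s = t ρ_load / ρ_m.
s = 3.02 km × 2.96/3.35 = 2.67 km.

2.67 km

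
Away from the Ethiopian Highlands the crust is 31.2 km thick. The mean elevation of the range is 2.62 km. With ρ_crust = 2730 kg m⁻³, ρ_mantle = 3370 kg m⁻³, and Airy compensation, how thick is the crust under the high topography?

45 km

Root depth r = h ρ_c / (ρ_m − ρ_c) = 2.62 km × 2730 / 640 = 11.18 km.
Total thickness = T + h + r = 31.2 km + 2.62 km + 11.18 km = 45 km.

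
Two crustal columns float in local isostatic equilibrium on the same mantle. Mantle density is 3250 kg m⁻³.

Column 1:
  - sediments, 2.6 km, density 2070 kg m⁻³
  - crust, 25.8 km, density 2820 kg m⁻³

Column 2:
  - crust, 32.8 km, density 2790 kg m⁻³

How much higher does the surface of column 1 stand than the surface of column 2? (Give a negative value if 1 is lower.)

For any compensation level in the mantle, the mantle terms cancel and isostasy reduces to e = (Σt_1 − Σt_2) − (Σ(ρt)_1 − Σ(ρt)_2) / ρ_m.
Σt_1 = 28.4 km; Σt_2 = 32.8 km; Σ(ρt)_1 = 78138; Σ(ρt)_2 = 91512 (in km·kg m⁻³).
e = (28.4 − 32.8) − (78138 − 91512) / 3250 = −0.285 km.

−0.285 km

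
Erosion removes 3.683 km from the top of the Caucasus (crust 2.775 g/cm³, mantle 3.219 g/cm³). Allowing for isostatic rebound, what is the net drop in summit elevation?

Rebound u = e ρ_c/ρ_m = 3.683 km × 2.775/3.219 = 3.175 km.
Net surface drop = e − u = 3.683 km − 3.175 km = e (ρ_m − ρ_c)/ρ_m = 0.508 km.

0.508 km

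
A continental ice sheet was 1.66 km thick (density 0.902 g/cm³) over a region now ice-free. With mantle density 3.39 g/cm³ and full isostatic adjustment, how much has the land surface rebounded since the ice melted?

0.442 km

Removing the load lets mantle flow back in; uplift u satisfies ρ_ice t = ρ_m u.
u = t ρ_ice/ρ_m = 1.66 km × 0.902/3.39 = 0.442 km.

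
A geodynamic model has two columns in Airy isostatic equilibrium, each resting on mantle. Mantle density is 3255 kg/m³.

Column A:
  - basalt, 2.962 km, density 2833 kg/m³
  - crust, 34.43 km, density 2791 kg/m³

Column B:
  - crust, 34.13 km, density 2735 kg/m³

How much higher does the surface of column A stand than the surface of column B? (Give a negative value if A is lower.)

For any compensation level in the mantle, the mantle terms cancel and isostasy reduces to e = (Σt_A − Σt_B) − (Σ(ρt)_A − Σ(ρt)_B) / ρ_m.
Σt_A = 37.392 km; Σt_B = 34.13 km; Σ(ρt)_A = 104485.476; Σ(ρt)_B = 93345.55 (in km·kg/m³).
e = (37.392 − 34.13) − (104485.476 − 93345.55) / 3255 = −0.16 km.

−0.16 km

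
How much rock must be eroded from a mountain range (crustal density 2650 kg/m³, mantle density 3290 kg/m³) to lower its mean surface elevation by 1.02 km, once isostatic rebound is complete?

Net drop Δ = e − u = e − e ρ_c/ρ_m = e (ρ_m − ρ_c)/ρ_m.
e = Δ ρ_m/(ρ_m − ρ_c) = 1.02 km × 3290/640 = 5.24 km.

5.24 km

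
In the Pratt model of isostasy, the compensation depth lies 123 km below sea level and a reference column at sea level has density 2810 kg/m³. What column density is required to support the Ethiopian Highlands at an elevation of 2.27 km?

Pratt balance: ρ_ref D = ρ (D + h).
ρ = ρ_ref D/(D + h) = 2810 × 123 km/(123 km + 2.27 km) = 2760 kg/m³.

2760 kg/m³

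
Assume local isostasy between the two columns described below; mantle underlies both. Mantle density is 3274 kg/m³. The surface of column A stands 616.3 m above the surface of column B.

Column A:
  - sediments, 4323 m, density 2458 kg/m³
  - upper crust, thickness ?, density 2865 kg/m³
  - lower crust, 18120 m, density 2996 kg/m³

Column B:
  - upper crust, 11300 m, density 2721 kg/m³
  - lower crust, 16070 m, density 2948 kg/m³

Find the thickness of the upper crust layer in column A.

12100 m

Take the compensation level at the base of the deeper column (depth z_c below the surface of column A) and equate Σ ρ_i t_i down to z_c; mantle fills any gap and the z_c terms cancel.
Column A: 4323×2458 + x×2865 + 18120×2996 + (z_c − 22443 − x)×3274
Column B: 616.3×0 + 11300×2721 + 16070×2948 + (z_c − 616.3 − 27370)×3274
The z_c×3274 term appears on both sides and cancels. Collect the known terms of each column as K = Σ(ρt)_known − 3274 × (depth of known layers): K_A = 64913454 − 3274×22443 = −8564928; K_B = 78121660 − 3274×(616.3 + 27370) = −13505486.2.
Balance: K_A − x×(3274 − 2865) = K_B, so x = (K_A − K_B)/(3274 − 2865) = 4940560/409 = 12100 m.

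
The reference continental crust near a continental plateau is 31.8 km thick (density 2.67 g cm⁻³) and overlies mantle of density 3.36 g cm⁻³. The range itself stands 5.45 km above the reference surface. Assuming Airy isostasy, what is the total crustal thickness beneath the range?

Root depth r = h ρ_c / (ρ_m − ρ_c) = 5.45 km × 2.67 / 0.69 = 21.09 km.
Total thickness = T + h + r = 31.8 km + 5.45 km + 21.09 km = 58.3 km.

58.3 km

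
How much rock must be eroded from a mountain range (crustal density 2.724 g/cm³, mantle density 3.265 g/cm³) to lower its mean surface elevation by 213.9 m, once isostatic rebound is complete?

Net drop Δ = e − u = e − e ρ_c/ρ_m = e (ρ_m − ρ_c)/ρ_m.
e = Δ ρ_m/(ρ_m − ρ_c) = 213.9 m × 3.265/0.541 = 1290 m.

1290 m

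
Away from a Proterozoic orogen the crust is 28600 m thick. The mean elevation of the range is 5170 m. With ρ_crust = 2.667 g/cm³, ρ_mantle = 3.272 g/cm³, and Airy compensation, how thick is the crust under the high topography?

Root depth r = h ρ_c / (ρ_m − ρ_c) = 5170 m × 2.667 / 0.605 = 22790 m.
Total thickness = T + h + r = 28600 m + 5170 m + 22790 m = 56600 m.

56600 m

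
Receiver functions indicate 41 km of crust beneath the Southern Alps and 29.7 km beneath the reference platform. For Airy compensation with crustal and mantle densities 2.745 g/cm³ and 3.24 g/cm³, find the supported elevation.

1.73 km

Excess crust Δ = 41 km − 29.7 km = 11.3 km, split between elevation h and root r with h + r = Δ.
Airy balance ρ_c h = (ρ_m − ρ_c) r gives r = h ρ_c/(ρ_m − ρ_c), so h (1 + ρ_c/(ρ_m − ρ_c)) = Δ, i.e. h = Δ (ρ_m − ρ_c)/ρ_m.
h = 11.3 km × 0.495/3.24 = 1.73 km.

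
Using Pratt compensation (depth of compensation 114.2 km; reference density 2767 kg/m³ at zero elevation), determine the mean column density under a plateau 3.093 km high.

2690 kg/m³

Pratt balance: ρ_ref D = ρ (D + h).
ρ = ρ_ref D/(D + h) = 2767 × 114.2 km/(114.2 km + 3.093 km) = 2690 kg/m³.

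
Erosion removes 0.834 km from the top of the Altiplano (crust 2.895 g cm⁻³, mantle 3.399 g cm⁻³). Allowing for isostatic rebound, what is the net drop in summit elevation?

0.124 km

Rebound u = e ρ_c/ρ_m = 0.834 km × 2.895/3.399 = 0.7103 km.
Net surface drop = e − u = 0.834 km − 0.7103 km = e (ρ_m − ρ_c)/ρ_m = 0.124 km.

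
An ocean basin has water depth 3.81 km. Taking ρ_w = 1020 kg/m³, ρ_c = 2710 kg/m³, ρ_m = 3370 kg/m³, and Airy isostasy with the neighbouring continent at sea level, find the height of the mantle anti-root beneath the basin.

Equating mass per unit area of the two columns: replacing crust with seawater at the top is compensated by replacing crust with mantle at the base: d (ρ_c − ρ_w) = a (ρ_m − ρ_c).
a = d (ρ_c − ρ_w)/(ρ_m − ρ_c) = 3.81 km × 1690/660 = 9.76 km.

9.76 km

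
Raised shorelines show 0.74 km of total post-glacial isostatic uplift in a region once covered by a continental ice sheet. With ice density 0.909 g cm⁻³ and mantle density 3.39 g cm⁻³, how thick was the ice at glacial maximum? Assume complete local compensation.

2.76 km

u = t ρ_ice/ρ_m → t = u ρ_m/ρ_ice = 0.74 km × 3.39/0.909 = 2.76 km.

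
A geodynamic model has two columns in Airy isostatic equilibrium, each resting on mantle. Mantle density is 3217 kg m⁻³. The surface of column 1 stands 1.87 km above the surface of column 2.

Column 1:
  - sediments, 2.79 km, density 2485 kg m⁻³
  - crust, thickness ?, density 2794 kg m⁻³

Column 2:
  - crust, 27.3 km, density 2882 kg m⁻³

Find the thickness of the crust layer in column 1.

31 km

Take the compensation level at the base of the deeper column (depth z_c below the surface of column 1) and equate Σ ρ_i t_i down to z_c; mantle fills any gap and the z_c terms cancel.
Column 1: 2.79×2485 + x×2794 + (z_c − 2.79 − x)×3217
Column 2: 1.87×0 + 27.3×2882 + (z_c − 1.87 − 27.3)×3217
The z_c×3217 term appears on both sides and cancels. Collect the known terms of each column as K = Σ(ρt)_known − 3217 × (depth of known layers): K_1 = 6933.15 − 3217×2.79 = −2042.28; K_2 = 78678.6 − 3217×(1.87 + 27.3) = −15161.29.
Balance: K_1 − x×(3217 − 2794) = K_2, so x = (K_1 − K_2)/(3217 − 2794) = 13119/423 = 31 km.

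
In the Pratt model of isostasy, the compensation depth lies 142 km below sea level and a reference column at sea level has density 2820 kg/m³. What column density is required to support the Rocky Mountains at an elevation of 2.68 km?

2770 kg/m³

Pratt balance: ρ_ref D = ρ (D + h).
ρ = ρ_ref D/(D + h) = 2820 × 142 km/(142 km + 2.68 km) = 2770 kg/m³.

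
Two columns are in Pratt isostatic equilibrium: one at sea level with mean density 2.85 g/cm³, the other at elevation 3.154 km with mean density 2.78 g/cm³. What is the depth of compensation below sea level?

125 km

ρ_ref D = ρ (D + h) → D (ρ_ref − ρ) = ρ h.
D = ρ h/(ρ_ref − ρ) = 2.78 × 3.154 km/(2.85 − 2.78) = 125 km.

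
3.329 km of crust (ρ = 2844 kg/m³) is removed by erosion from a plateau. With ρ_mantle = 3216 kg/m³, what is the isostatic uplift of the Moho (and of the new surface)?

2.94 km

Unloading: uplift u = e ρ_c/ρ_m = 3.329 km × 2844/3216 = 2.94 km.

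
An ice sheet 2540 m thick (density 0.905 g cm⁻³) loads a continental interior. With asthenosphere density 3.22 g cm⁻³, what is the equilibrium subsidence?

By Archimedes' principle applied to the lithosphere: the ice load ρ_ice t is balanced by mantle displaced below, ρ_m s.
s = t ρ_ice / ρ_m = 2540 m × 0.905/3.22 = 714 m.

714 m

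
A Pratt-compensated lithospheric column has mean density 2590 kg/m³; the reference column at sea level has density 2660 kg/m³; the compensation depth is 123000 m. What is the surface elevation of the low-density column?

ρ_ref D = ρ (D + h) → h = D (ρ_ref − ρ)/ρ.
h = 123000 m × (2660 − 2590)/2590 = 3320 m.

3320 m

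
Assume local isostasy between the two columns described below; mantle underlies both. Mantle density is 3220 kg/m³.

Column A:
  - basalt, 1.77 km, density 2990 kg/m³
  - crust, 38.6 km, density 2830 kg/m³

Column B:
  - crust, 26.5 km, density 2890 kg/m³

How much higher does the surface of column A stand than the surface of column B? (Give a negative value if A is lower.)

2.09 km

For any compensation level in the mantle, the mantle terms cancel and isostasy reduces to e = (Σt_A − Σt_B) − (Σ(ρt)_A − Σ(ρt)_B) / ρ_m.
Σt_A = 40.37 km; Σt_B = 26.5 km; Σ(ρt)_A = 114530.3; Σ(ρt)_B = 76585 (in km·kg/m³).
e = (40.37 − 26.5) − (114530.3 − 76585) / 3220 = 2.09 km.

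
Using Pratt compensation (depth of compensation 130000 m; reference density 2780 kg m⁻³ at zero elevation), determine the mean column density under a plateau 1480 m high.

2750 kg m⁻³

Pratt balance: ρ_ref D = ρ (D + h).
ρ = ρ_ref D/(D + h) = 2780 × 130000 m/(130000 m + 1480 m) = 2750 kg m⁻³.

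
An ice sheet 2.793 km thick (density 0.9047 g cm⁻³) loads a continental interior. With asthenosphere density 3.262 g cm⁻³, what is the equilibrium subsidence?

0.775 km

In Airy isostatic equilibrium: the ice load ρ_ice t is balanced by mantle displaced below, ρ_m s.
s = t ρ_ice / ρ_m = 2.793 km × 0.9047/3.262 = 0.775 km.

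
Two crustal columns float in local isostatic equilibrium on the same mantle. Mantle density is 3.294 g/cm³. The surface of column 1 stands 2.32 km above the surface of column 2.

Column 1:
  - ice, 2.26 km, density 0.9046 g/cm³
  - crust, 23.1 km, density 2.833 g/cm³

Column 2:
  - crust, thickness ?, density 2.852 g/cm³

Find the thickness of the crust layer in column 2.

Take the compensation level at the base of the deeper column (depth z_c below the surface of column 1) and equate Σ ρ_i t_i down to z_c; mantle fills any gap and the z_c terms cancel.
Column 1: 2.26×0.9046 + 23.1×2.833 + (z_c − 25.36)×3.294
Column 2: 2.32×0 + x×2.852 + (z_c − 2.32 − 0 − x)×3.294
The z_c×3.294 term appears on both sides and cancels. Collect the known terms of each column as K = Σ(ρt)_known − 3.294 × (depth of known layers): K_1 = 67.486696 − 3.294×25.36 = −16.049144; K_2 = 0 − 3.294×(2.32 + 0) = −7.64208.
Balance: K_1 = K_2 − x×(3.294 − 2.852), so x = (K_2 − K_1)/(3.294 − 2.852) = 8.40706/0.442 = 19 km.

19 km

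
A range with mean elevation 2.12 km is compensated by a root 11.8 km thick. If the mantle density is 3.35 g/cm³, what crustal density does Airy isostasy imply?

2.84 g/cm³

ρ_c h = (ρ_m − ρ_c) r → ρ_c (h + r) = ρ_m r → ρ_c = ρ_m r / (h + r).
ρ_c = 3.35 × 11.8 km / (2.12 km + 11.8 km) = 2.84 g/cm³.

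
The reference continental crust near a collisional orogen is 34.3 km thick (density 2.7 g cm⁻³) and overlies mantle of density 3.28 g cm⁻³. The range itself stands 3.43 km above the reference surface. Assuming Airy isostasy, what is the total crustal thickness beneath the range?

Root depth r = h ρ_c / (ρ_m − ρ_c) = 3.43 km × 2.7 / 0.58 = 15.97 km.
Total thickness = T + h + r = 34.3 km + 3.43 km + 15.97 km = 53.7 km.

53.7 km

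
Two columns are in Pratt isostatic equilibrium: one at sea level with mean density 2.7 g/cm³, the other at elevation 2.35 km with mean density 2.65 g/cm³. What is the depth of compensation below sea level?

125 km

ρ_ref D = ρ (D + h) → D (ρ_ref − ρ) = ρ h.
D = ρ h/(ρ_ref − ρ) = 2.65 × 2.35 km/(2.7 − 2.65) = 125 km.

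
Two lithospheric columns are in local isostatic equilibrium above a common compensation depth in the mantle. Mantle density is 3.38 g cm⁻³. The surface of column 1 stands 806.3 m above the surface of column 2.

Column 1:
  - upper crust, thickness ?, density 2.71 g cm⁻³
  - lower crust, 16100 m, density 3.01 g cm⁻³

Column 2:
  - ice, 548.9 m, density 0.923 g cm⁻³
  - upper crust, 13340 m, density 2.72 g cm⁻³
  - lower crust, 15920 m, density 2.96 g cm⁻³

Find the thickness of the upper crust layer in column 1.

Take the compensation level at the base of the deeper column (depth z_c below the surface of column 1) and equate Σ ρ_i t_i down to z_c; mantle fills any gap and the z_c terms cancel.
Column 1: x×2.71 + 16100×3.01 + (z_c − 16100 − x)×3.38
Column 2: 806.3×0 + 548.9×0.923 + 13340×2.72 + 15920×2.96 + (z_c − 806.3 − 29808.9)×3.38
The z_c×3.38 term appears on both sides and cancels. Collect the known terms of each column as K = Σ(ρt)_known − 3.38 × (depth of known layers): K_1 = 48461 − 3.38×16100 = −5957; K_2 = 83914.6347 − 3.38×(806.3 + 29808.9) = −19564.7413.
Balance: K_1 − x×(3.38 − 2.71) = K_2, so x = (K_1 − K_2)/(3.38 − 2.71) = 13607.7/0.67 = 20300 m.

20300 m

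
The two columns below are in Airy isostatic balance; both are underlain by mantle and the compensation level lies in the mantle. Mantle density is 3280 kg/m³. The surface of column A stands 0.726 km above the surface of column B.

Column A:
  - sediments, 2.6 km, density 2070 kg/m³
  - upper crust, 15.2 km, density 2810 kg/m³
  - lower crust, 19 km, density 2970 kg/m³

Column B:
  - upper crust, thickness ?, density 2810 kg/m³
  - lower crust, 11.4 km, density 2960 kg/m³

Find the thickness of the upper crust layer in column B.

Take the compensation level at the base of the deeper column (depth z_c below the surface of column A) and equate Σ ρ_i t_i down to z_c; mantle fills any gap and the z_c terms cancel.
Column A: 2.6×2070 + 15.2×2810 + 19×2970 + (z_c − 36.8)×3280
Column B: 0.726×0 + x×2810 + 11.4×2960 + (z_c − 0.726 − 11.4 − x)×3280
The z_c×3280 term appears on both sides and cancels. Collect the known terms of each column as K = Σ(ρt)_known − 3280 × (depth of known layers): K_A = 104524 − 3280×36.8 = −16180; K_B = 33744 − 3280×(0.726 + 11.4) = −6029.28.
Balance: K_A = K_B − x×(3280 − 2810), so x = (K_B − K_A)/(3280 − 2810) = 10150.7/470 = 21.6 km.

21.6 km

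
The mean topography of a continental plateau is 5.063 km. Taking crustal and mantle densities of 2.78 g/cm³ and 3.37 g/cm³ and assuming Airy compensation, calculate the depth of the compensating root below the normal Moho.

23.9 km

Balancing pressure at the compensation depth: the weight of the topography is balanced by the buoyancy of the root, ρ_c h = (ρ_m − ρ_c) r.
r = h · ρ_c / (ρ_m − ρ_c) = 5.063 km × 2.78 / (3.37 − 2.78) = 23.9 km.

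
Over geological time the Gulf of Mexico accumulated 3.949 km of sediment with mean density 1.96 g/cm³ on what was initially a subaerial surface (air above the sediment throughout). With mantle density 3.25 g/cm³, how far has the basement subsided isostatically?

Subaerial load: s = t ρ_sed / ρ_m = 3.949 km × 1.96/3.25 = 2.38 km.

2.38 km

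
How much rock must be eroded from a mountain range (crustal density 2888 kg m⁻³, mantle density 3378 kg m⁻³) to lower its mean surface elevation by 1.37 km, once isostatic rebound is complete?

9.44 km

Net drop Δ = e − u = e − e ρ_c/ρ_m = e (ρ_m − ρ_c)/ρ_m.
e = Δ ρ_m/(ρ_m − ρ_c) = 1.37 km × 3378/490 = 9.44 km.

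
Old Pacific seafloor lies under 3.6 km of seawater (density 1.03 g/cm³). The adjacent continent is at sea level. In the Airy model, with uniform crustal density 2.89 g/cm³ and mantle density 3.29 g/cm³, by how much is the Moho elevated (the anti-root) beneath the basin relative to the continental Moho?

Isostatic balance requires: replacing crust with seawater at the top is compensated by replacing crust with mantle at the base: d (ρ_c − ρ_w) = a (ρ_m − ρ_c).
a = d (ρ_c − ρ_w)/(ρ_m − ρ_c) = 3.6 km × 1.86/0.4 = 16.7 km.

16.7 km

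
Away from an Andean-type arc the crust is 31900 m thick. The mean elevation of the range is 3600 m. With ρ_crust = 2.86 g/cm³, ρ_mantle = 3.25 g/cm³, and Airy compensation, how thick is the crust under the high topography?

Root depth r = h ρ_c / (ρ_m − ρ_c) = 3600 m × 2.86 / 0.39 = 26400 m.
Total thickness = T + h + r = 31900 m + 3600 m + 26400 m = 61900 m.

61900 m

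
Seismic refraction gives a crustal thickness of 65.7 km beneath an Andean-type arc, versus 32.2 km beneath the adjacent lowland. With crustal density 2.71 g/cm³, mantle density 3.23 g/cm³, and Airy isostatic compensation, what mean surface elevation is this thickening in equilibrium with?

Excess crust Δ = 65.7 km − 32.2 km = 33.5 km, split between elevation h and root r with h + r = Δ.
Airy balance ρ_c h = (ρ_m − ρ_c) r gives r = h ρ_c/(ρ_m − ρ_c), so h (1 + ρ_c/(ρ_m − ρ_c)) = Δ, i.e. h = Δ (ρ_m − ρ_c)/ρ_m.
h = 33.5 km × 0.52/3.23 = 5.39 km.

5.39 km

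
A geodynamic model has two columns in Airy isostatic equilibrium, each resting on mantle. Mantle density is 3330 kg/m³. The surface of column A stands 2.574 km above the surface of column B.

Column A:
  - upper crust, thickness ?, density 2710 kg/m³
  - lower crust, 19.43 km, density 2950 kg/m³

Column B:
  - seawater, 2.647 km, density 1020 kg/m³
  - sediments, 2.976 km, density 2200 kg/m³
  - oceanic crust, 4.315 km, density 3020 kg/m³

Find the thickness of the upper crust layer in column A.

Take the compensation level at the base of the deeper column (depth z_c below the surface of column A) and equate Σ ρ_i t_i down to z_c; mantle fills any gap and the z_c terms cancel.
Column A: x×2710 + 19.43×2950 + (z_c − 19.43 − x)×3330
Column B: 2.574×0 + 2.647×1020 + 2.976×2200 + 4.315×3020 + (z_c − 2.574 − 9.938)×3330
The z_c×3330 term appears on both sides and cancels. Collect the known terms of each column as K = Σ(ρt)_known − 3330 × (depth of known layers): K_A = 57318.5 − 3330×19.43 = −7383.4; K_B = 22278.44 − 3330×(2.574 + 9.938) = −19386.52.
Balance: K_A − x×(3330 − 2710) = K_B, so x = (K_A − K_B)/(3330 − 2710) = 12003.1/620 = 19.4 km.

19.4 km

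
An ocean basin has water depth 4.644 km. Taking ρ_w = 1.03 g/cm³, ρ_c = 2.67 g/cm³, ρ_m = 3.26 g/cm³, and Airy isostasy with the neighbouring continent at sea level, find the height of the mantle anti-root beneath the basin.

Isostatic balance requires: replacing crust with seawater at the top is compensated by replacing crust with mantle at the base: d (ρ_c − ρ_w) = a (ρ_m − ρ_c).
a = d (ρ_c − ρ_w)/(ρ_m − ρ_c) = 4.644 km × 1.64/0.59 = 12.9 km.

12.9 km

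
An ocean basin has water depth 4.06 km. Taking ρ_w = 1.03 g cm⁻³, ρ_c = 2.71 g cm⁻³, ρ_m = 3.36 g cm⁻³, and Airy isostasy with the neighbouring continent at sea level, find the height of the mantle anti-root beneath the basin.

For local isostatic compensation: replacing crust with seawater at the top is compensated by replacing crust with mantle at the base: d (ρ_c − ρ_w) = a (ρ_m − ρ_c).
a = d (ρ_c − ρ_w)/(ρ_m − ρ_c) = 4.06 km × 1.68/0.65 = 10.5 km.

10.5 km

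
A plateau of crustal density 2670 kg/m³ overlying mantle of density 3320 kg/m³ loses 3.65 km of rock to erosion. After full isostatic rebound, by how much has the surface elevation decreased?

0.715 km

Rebound u = e ρ_c/ρ_m = 3.65 km × 2670/3320 = 2.935 km.
Net surface drop = e − u = 3.65 km − 2.935 km = e (ρ_m − ρ_c)/ρ_m = 0.715 km.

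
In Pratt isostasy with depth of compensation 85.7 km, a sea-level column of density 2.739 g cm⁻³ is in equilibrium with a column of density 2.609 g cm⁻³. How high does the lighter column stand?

ρ_ref D = ρ (D + h) → h = D (ρ_ref − ρ)/ρ.
h = 85.7 km × (2.739 − 2.609)/2.609 = 4.27 km.

4.27 km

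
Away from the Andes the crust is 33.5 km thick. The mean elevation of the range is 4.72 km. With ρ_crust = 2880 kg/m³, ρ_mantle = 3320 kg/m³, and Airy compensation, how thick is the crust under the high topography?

69.1 km

Root depth r = h ρ_c / (ρ_m − ρ_c) = 4.72 km × 2880 / 440 = 30.89 km.
Total thickness = T + h + r = 33.5 km + 4.72 km + 30.89 km = 69.1 km.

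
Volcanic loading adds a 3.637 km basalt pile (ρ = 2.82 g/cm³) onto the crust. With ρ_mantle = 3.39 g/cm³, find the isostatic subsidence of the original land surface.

3.03 km

Subaerial loading: s = t ρ_load / ρ_m.
s = 3.637 km × 2.82/3.39 = 3.03 km.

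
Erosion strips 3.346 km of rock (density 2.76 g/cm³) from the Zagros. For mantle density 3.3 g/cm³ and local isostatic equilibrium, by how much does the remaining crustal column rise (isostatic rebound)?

2.8 km

Unloading: uplift u = e ρ_c/ρ_m = 3.346 km × 2.76/3.3 = 2.8 km.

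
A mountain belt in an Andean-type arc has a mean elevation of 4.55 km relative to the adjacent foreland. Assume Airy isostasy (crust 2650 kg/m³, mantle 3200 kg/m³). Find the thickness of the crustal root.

21.9 km

Isostatic balance requires: the weight of the topography is balanced by the buoyancy of the root, ρ_c h = (ρ_m − ρ_c) r.
r = h · ρ_c / (ρ_m − ρ_c) = 4.55 km × 2650 / (3200 − 2650) = 21.9 km.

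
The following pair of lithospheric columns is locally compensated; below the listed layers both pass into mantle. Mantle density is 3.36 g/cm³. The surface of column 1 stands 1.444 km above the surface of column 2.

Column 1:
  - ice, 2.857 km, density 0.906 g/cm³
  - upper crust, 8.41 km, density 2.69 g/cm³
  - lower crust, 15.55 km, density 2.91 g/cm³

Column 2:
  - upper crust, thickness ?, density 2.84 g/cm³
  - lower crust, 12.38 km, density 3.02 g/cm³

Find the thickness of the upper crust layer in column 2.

20.4 km

Take the compensation level at the base of the deeper column (depth z_c below the surface of column 1) and equate Σ ρ_i t_i down to z_c; mantle fills any gap and the z_c terms cancel.
Column 1: 2.857×0.906 + 8.41×2.69 + 15.55×2.91 + (z_c − 26.817)×3.36
Column 2: 1.444×0 + x×2.84 + 12.38×3.02 + (z_c − 1.444 − 12.38 − x)×3.36
The z_c×3.36 term appears on both sides and cancels. Collect the known terms of each column as K = Σ(ρt)_known − 3.36 × (depth of known layers): K_1 = 70.461842 − 3.36×26.817 = −19.643278; K_2 = 37.3876 − 3.36×(1.444 + 12.38) = −9.06104.
Balance: K_1 = K_2 − x×(3.36 − 2.84), so x = (K_2 − K_1)/(3.36 − 2.84) = 10.5822/0.52 = 20.4 km.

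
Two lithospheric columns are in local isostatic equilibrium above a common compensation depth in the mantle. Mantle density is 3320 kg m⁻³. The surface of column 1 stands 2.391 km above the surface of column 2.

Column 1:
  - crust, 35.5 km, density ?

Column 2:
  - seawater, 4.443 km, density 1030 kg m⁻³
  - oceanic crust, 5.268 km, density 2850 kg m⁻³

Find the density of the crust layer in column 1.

2740 kg m⁻³

Take the compensation level at the base of the deeper column (depth z_c below the surface of column 1) and equate Σ ρ_i t_i down to z_c; mantle fills any gap and the z_c terms cancel.
Column 1: 35.5×ρ + (z_c − 35.5)×3320
Column 2: 2.391×0 + 4.443×1030 + 5.268×2850 + (z_c − 2.391 − 9.711)×3320
The z_c×3320 term appears on both sides and cancels. Collect the known terms of each column as K = Σ(ρt)_known − 3320 × (depth of known layers): K_1 = 0 − 3320×35.5 = −117860; K_2 = 19590.09 − 3320×(2.391 + 9.711) = −20588.55.
Balance: K_1 + 35.5×ρ = K_2, so ρ = (K_2 − K_1)/35.5 = 97271.4/35.5 = 2740 kg m⁻³.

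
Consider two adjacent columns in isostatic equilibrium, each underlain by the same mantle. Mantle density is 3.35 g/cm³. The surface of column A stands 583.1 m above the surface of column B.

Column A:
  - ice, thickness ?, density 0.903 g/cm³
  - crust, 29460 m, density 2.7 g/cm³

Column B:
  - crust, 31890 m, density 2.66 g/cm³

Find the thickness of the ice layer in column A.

Take the compensation level at the base of the deeper column (depth z_c below the surface of column A) and equate Σ ρ_i t_i down to z_c; mantle fills any gap and the z_c terms cancel.
Column A: x×0.903 + 29460×2.7 + (z_c − 29460 − x)×3.35
Column B: 583.1×0 + 31890×2.66 + (z_c − 583.1 − 31890)×3.35
The z_c×3.35 term appears on both sides and cancels. Collect the known terms of each column as K = Σ(ρt)_known − 3.35 × (depth of known layers): K_A = 79542 − 3.35×29460 = −19149; K_B = 84827.4 − 3.35×(583.1 + 31890) = −23957.485.
Balance: K_A − x×(3.35 − 0.903) = K_B, so x = (K_A − K_B)/(3.35 − 0.903) = 4808.48/2.447 = 1970 m.

1970 m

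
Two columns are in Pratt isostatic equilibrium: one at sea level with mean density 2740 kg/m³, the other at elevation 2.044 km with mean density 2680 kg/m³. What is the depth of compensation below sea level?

ρ_ref D = ρ (D + h) → D (ρ_ref − ρ) = ρ h.
D = ρ h/(ρ_ref − ρ) = 2680 × 2.044 km/(2740 − 2680) = 91.3 km.

91.3 km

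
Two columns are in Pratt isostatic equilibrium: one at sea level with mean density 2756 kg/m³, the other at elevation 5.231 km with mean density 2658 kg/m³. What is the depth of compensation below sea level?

142 km

ρ_ref D = ρ (D + h) → D (ρ_ref − ρ) = ρ h.
D = ρ h/(ρ_ref − ρ) = 2658 × 5.231 km/(2756 − 2658) = 142 km.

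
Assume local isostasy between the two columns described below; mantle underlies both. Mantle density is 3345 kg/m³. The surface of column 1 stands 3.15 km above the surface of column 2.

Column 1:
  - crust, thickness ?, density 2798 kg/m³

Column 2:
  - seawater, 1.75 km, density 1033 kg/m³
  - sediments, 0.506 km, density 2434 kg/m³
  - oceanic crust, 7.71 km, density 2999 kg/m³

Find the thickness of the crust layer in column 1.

32.4 km

Take the compensation level at the base of the deeper column (depth z_c below the surface of column 1) and equate Σ ρ_i t_i down to z_c; mantle fills any gap and the z_c terms cancel.
Column 1: x×2798 + (z_c − 0 − x)×3345
Column 2: 3.15×0 + 1.75×1033 + 0.506×2434 + 7.71×2999 + (z_c − 3.15 − 9.966)×3345
The z_c×3345 term appears on both sides and cancels. Collect the known terms of each column as K = Σ(ρt)_known − 3345 × (depth of known layers): K_1 = 0 − 3345×0 = 0; K_2 = 26161.644 − 3345×(3.15 + 9.966) = −17711.376.
Balance: K_1 − x×(3345 − 2798) = K_2, so x = (K_1 − K_2)/(3345 − 2798) = 17711.4/547 = 32.4 km.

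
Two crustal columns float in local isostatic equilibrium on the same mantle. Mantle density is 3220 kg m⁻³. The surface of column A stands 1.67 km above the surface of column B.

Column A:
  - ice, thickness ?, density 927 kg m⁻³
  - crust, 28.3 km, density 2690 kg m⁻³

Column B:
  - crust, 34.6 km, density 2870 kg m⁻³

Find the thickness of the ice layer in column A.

Take the compensation level at the base of the deeper column (depth z_c below the surface of column A) and equate Σ ρ_i t_i down to z_c; mantle fills any gap and the z_c terms cancel.
Column A: x×927 + 28.3×2690 + (z_c − 28.3 − x)×3220
Column B: 1.67×0 + 34.6×2870 + (z_c − 1.67 − 34.6)×3220
The z_c×3220 term appears on both sides and cancels. Collect the known terms of each column as K = Σ(ρt)_known − 3220 × (depth of known layers): K_A = 76127 − 3220×28.3 = −14999; K_B = 99302 − 3220×(1.67 + 34.6) = −17487.4.
Balance: K_A − x×(3220 − 927) = K_B, so x = (K_A − K_B)/(3220 − 927) = 2488.4/2293 = 1.09 km.

1.09 km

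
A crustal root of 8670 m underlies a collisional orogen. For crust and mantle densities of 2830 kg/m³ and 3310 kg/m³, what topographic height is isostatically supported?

1470 m

By Archimedes' principle applied to the lithosphere: ρ_c h = (ρ_m − ρ_c) r.
h = r (ρ_m − ρ_c) / ρ_c = 8670 m × (3310 − 2830) / 2830 = 1470 m.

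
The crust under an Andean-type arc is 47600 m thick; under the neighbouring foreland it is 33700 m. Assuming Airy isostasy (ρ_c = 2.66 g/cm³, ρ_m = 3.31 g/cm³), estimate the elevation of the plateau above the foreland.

2730 m

Excess crust Δ = 47600 m − 33700 m = 13900 m, split between elevation h and root r with h + r = Δ.
Airy balance ρ_c h = (ρ_m − ρ_c) r gives r = h ρ_c/(ρ_m − ρ_c), so h (1 + ρ_c/(ρ_m − ρ_c)) = Δ, i.e. h = Δ (ρ_m − ρ_c)/ρ_m.
h = 13900 m × 0.65/3.31 = 2730 m.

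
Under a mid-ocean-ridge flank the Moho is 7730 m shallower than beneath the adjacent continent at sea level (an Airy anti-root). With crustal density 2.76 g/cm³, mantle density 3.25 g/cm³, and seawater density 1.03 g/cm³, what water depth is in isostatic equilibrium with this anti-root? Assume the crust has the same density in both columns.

2190 m

Replacing a thickness d of crust by seawater at the top must be balanced by replacing crust with mantle at the base: d (ρ_c − ρ_w) = a (ρ_m − ρ_c).
d = a (ρ_m − ρ_c)/(ρ_c − ρ_w) = 7730 m × 0.49/1.73 = 2190 m.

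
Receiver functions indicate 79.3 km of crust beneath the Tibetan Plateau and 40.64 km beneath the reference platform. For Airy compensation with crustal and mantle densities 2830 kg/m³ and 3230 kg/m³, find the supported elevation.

Excess crust Δ = 79.3 km − 40.64 km = 38.66 km, split between elevation h and root r with h + r = Δ.
Airy balance ρ_c h = (ρ_m − ρ_c) r gives r = h ρ_c/(ρ_m − ρ_c), so h (1 + ρ_c/(ρ_m − ρ_c)) = Δ, i.e. h = Δ (ρ_m − ρ_c)/ρ_m.
h = 38.66 km × 400/3230 = 4.79 km.

4.79 km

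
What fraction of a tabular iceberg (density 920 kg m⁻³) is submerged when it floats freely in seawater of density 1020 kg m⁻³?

0.902

Submerged fraction = ρ_obj/ρ_fluid = 920/1020 = 0.902.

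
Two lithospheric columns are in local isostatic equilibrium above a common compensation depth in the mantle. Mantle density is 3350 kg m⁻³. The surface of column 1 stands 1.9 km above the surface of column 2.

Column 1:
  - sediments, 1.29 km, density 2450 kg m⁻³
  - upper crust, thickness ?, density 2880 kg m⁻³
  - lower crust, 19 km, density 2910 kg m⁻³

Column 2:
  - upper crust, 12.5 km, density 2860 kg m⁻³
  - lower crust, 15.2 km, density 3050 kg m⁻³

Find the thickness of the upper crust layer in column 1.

16 km

Take the compensation level at the base of the deeper column (depth z_c below the surface of column 1) and equate Σ ρ_i t_i down to z_c; mantle fills any gap and the z_c terms cancel.
Column 1: 1.29×2450 + x×2880 + 19×2910 + (z_c − 20.29 − x)×3350
Column 2: 1.9×0 + 12.5×2860 + 15.2×3050 + (z_c − 1.9 − 27.7)×3350
The z_c×3350 term appears on both sides and cancels. Collect the known terms of each column as K = Σ(ρt)_known − 3350 × (depth of known layers): K_1 = 58450.5 − 3350×20.29 = −9521; K_2 = 82110 − 3350×(1.9 + 27.7) = −17050.
Balance: K_1 − x×(3350 − 2880) = K_2, so x = (K_1 − K_2)/(3350 − 2880) = 7529/470 = 16 km.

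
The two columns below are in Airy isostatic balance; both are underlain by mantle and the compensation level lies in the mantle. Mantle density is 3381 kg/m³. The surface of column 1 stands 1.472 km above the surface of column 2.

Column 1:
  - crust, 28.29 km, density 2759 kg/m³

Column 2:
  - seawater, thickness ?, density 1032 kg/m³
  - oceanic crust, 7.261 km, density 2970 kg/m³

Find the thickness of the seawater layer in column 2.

Take the compensation level at the base of the deeper column (depth z_c below the surface of column 1) and equate Σ ρ_i t_i down to z_c; mantle fills any gap and the z_c terms cancel.
Column 1: 28.29×2759 + (z_c − 28.29)×3381
Column 2: 1.472×0 + x×1032 + 7.261×2970 + (z_c − 1.472 − 7.261 − x)×3381
The z_c×3381 term appears on both sides and cancels. Collect the known terms of each column as K = Σ(ρt)_known − 3381 × (depth of known layers): K_1 = 78052.11 − 3381×28.29 = −17596.38; K_2 = 21565.17 − 3381×(1.472 + 7.261) = −7961.103.
Balance: K_1 = K_2 − x×(3381 − 1032), so x = (K_2 − K_1)/(3381 − 1032) = 9635.28/2349 = 4.1 km.

4.1 km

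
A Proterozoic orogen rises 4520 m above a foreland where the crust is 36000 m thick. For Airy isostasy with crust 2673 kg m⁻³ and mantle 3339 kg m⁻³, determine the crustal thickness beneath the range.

58700 m

Root depth r = h ρ_c / (ρ_m − ρ_c) = 4520 m × 2673 / 666 = 18140 m.
Total thickness = T + h + r = 36000 m + 4520 m + 18140 m = 58700 m.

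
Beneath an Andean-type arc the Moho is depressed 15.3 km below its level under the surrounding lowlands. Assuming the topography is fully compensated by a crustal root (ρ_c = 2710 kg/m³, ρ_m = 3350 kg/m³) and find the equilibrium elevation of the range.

3.61 km

Equating mass per unit area of the two columns: ρ_c h = (ρ_m − ρ_c) r.
h = r (ρ_m − ρ_c) / ρ_c = 15.3 km × (3350 − 2710) / 2710 = 3.61 km.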